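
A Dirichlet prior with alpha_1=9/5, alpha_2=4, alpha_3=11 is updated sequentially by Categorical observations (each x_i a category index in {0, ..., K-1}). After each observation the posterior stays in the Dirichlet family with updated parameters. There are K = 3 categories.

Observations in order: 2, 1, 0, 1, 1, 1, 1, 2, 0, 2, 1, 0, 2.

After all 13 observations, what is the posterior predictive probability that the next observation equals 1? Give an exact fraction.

50/149

obs 1: x=2 → posterior Dirichlet(9/5, 4, 12)
obs 2: x=1 → posterior Dirichlet(9/5, 5, 12)
obs 3: x=0 → posterior Dirichlet(14/5, 5, 12)
obs 4: x=1 → posterior Dirichlet(14/5, 6, 12)
obs 5: x=1 → posterior Dirichlet(14/5, 7, 12)
obs 6: x=1 → posterior Dirichlet(14/5, 8, 12)
obs 7: x=1 → posterior Dirichlet(14/5, 9, 12)
obs 8: x=2 → posterior Dirichlet(14/5, 9, 13)
obs 9: x=0 → posterior Dirichlet(19/5, 9, 13)
obs 10: x=2 → posterior Dirichlet(19/5, 9, 14)
obs 11: x=1 → posterior Dirichlet(19/5, 10, 14)
obs 12: x=0 → posterior Dirichlet(24/5, 10, 14)
obs 13: x=2 → posterior Dirichlet(24/5, 10, 15)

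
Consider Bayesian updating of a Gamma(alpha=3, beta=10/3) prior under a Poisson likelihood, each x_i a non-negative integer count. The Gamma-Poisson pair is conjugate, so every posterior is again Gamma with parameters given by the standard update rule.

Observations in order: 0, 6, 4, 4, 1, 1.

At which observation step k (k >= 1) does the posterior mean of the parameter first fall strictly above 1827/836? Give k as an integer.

obs 1: x=0 → posterior Gamma(3, 13/3)
obs 2: x=6 → posterior Gamma(9, 16/3)
obs 3: x=4 → posterior Gamma(13, 19/3)
obs 4: x=4 → posterior Gamma(17, 22/3)
obs 5: x=1 → posterior Gamma(18, 25/3)
obs 6: x=1 → posterior Gamma(19, 28/3)

k = 4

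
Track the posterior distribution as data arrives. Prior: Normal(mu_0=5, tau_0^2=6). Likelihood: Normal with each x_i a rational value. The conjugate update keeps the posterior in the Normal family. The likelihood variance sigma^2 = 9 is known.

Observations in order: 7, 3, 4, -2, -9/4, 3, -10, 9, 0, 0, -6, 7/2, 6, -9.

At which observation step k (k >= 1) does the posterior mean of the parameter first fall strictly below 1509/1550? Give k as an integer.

k = 14

obs 1: x=7 → posterior Normal(29/5, 18/5)
obs 2: x=3 → posterior Normal(5, 18/7)
obs 3: x=4 → posterior Normal(43/9, 2)
obs 4: x=-2 → posterior Normal(39/11, 18/11)
obs 5: x=-9/4 → posterior Normal(69/26, 18/13)
obs 6: x=3 → posterior Normal(27/10, 6/5)
obs 7: x=-10 → posterior Normal(41/34, 18/17)
obs 8: x=9 → posterior Normal(77/38, 18/19)
obs 9: x=0 → posterior Normal(11/6, 6/7)
obs 10: x=0 → posterior Normal(77/46, 18/23)
obs 11: x=-6 → posterior Normal(53/50, 18/25)
obs 12: x=7/2 → posterior Normal(67/54, 2/3)
obs 13: x=6 → posterior Normal(91/58, 18/29)
obs 14: x=-9 → posterior Normal(55/62, 18/31)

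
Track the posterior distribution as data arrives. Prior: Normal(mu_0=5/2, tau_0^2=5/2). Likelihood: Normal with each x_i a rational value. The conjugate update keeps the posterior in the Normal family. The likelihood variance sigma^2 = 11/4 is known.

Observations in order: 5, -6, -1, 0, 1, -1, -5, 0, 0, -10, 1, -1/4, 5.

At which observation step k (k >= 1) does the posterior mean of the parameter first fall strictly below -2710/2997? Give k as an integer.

k = 10

obs 1: x=5 → posterior Normal(155/42, 55/42)
obs 2: x=-6 → posterior Normal(35/62, 55/62)
obs 3: x=-1 → posterior Normal(15/82, 55/82)
obs 4: x=0 → posterior Normal(5/34, 55/102)
obs 5: x=1 → posterior Normal(35/122, 55/122)
obs 6: x=-1 → posterior Normal(15/142, 55/142)
obs 7: x=-5 → posterior Normal(-85/162, 55/162)
obs 8: x=0 → posterior Normal(-85/182, 55/182)
obs 9: x=0 → posterior Normal(-85/202, 55/202)
obs 10: x=-10 → posterior Normal(-95/74, 55/222)
obs 11: x=1 → posterior Normal(-265/242, 5/22)
obs 12: x=-1/4 → posterior Normal(-135/131, 55/262)
obs 13: x=5 → posterior Normal(-85/141, 55/282)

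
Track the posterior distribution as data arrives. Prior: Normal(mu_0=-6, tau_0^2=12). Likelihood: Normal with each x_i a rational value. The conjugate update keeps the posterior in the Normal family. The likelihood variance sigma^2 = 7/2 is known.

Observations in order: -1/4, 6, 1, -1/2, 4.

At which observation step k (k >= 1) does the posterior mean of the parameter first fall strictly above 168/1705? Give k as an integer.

k = 2

obs 1: x=-1/4 → posterior Normal(-48/31, 84/31)
obs 2: x=6 → posterior Normal(96/55, 84/55)
obs 3: x=1 → posterior Normal(120/79, 84/79)
obs 4: x=-1/2 → posterior Normal(108/103, 84/103)
obs 5: x=4 → posterior Normal(204/127, 84/127)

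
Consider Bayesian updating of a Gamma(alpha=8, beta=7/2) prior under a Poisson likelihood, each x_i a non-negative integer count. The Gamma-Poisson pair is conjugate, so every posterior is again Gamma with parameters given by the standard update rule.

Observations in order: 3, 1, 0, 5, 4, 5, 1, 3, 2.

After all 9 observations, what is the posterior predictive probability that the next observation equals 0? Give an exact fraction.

obs 1: x=3 → posterior Gamma(11, 9/2)
obs 2: x=1 → posterior Gamma(12, 11/2)
obs 3: x=0 → posterior Gamma(12, 13/2)
obs 4: x=5 → posterior Gamma(17, 15/2)
obs 5: x=4 → posterior Gamma(21, 17/2)
obs 6: x=5 → posterior Gamma(26, 19/2)
obs 7: x=1 → posterior Gamma(27, 21/2)
obs 8: x=3 → posterior Gamma(30, 23/2)
obs 9: x=2 → posterior Gamma(32, 25/2)

542101086242752217003726400434970855712890625/6362685441135942358474828762538534230890216321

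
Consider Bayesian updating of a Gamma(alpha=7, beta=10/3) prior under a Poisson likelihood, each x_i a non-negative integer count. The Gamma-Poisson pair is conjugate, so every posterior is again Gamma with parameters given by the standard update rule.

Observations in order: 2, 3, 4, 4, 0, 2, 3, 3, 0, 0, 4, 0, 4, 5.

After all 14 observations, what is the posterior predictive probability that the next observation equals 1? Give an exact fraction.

obs 1: x=2 → posterior Gamma(9, 13/3)
obs 2: x=3 → posterior Gamma(12, 16/3)
obs 3: x=4 → posterior Gamma(16, 19/3)
obs 4: x=4 → posterior Gamma(20, 22/3)
obs 5: x=0 → posterior Gamma(20, 25/3)
obs 6: x=2 → posterior Gamma(22, 28/3)
obs 7: x=3 → posterior Gamma(25, 31/3)
obs 8: x=3 → posterior Gamma(28, 34/3)
obs 9: x=0 → posterior Gamma(28, 37/3)
obs 10: x=0 → posterior Gamma(28, 40/3)
obs 11: x=4 → posterior Gamma(32, 43/3)
obs 12: x=0 → posterior Gamma(32, 46/3)
obs 13: x=4 → posterior Gamma(36, 49/3)
obs 14: x=5 → posterior Gamma(41, 52/3)

2792815206365304689039370328884572332400401747082820924590905714903351296/12451823576496486040270183548779021694751127370182075537741184234619140625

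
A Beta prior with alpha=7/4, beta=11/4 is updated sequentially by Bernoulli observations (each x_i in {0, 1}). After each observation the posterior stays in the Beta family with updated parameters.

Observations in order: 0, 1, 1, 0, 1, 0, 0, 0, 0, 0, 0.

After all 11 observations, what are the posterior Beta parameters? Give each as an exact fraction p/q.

alpha=19/4, beta=43/4

obs 1: x=0 → posterior Beta(7/4, 15/4)
obs 2: x=1 → posterior Beta(11/4, 15/4)
obs 3: x=1 → posterior Beta(15/4, 15/4)
obs 4: x=0 → posterior Beta(15/4, 19/4)
obs 5: x=1 → posterior Beta(19/4, 19/4)
obs 6: x=0 → posterior Beta(19/4, 23/4)
obs 7: x=0 → posterior Beta(19/4, 27/4)
obs 8: x=0 → posterior Beta(19/4, 31/4)
obs 9: x=0 → posterior Beta(19/4, 35/4)
obs 10: x=0 → posterior Beta(19/4, 39/4)
obs 11: x=0 → posterior Beta(19/4, 43/4)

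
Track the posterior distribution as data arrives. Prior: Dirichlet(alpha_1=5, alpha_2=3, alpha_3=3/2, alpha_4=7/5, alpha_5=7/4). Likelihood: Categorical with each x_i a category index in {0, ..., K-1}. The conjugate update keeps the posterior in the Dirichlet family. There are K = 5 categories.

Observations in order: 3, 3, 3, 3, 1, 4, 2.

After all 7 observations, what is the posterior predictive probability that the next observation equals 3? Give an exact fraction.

obs 1: x=3 → posterior Dirichlet(5, 3, 3/2, 12/5, 7/4)
obs 2: x=3 → posterior Dirichlet(5, 3, 3/2, 17/5, 7/4)
obs 3: x=3 → posterior Dirichlet(5, 3, 3/2, 22/5, 7/4)
obs 4: x=3 → posterior Dirichlet(5, 3, 3/2, 27/5, 7/4)
obs 5: x=1 → posterior Dirichlet(5, 4, 3/2, 27/5, 7/4)
obs 6: x=4 → posterior Dirichlet(5, 4, 3/2, 27/5, 11/4)
obs 7: x=2 → posterior Dirichlet(5, 4, 5/2, 27/5, 11/4)

36/131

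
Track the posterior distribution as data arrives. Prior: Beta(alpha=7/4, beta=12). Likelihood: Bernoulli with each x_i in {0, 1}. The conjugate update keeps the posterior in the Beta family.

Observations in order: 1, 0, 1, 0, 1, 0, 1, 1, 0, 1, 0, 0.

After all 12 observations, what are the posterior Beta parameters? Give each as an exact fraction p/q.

alpha=31/4, beta=18

obs 1: x=1 → posterior Beta(11/4, 12)
obs 2: x=0 → posterior Beta(11/4, 13)
obs 3: x=1 → posterior Beta(15/4, 13)
obs 4: x=0 → posterior Beta(15/4, 14)
obs 5: x=1 → posterior Beta(19/4, 14)
obs 6: x=0 → posterior Beta(19/4, 15)
obs 7: x=1 → posterior Beta(23/4, 15)
obs 8: x=1 → posterior Beta(27/4, 15)
obs 9: x=0 → posterior Beta(27/4, 16)
obs 10: x=1 → posterior Beta(31/4, 16)
obs 11: x=0 → posterior Beta(31/4, 17)
obs 12: x=0 → posterior Beta(31/4, 18)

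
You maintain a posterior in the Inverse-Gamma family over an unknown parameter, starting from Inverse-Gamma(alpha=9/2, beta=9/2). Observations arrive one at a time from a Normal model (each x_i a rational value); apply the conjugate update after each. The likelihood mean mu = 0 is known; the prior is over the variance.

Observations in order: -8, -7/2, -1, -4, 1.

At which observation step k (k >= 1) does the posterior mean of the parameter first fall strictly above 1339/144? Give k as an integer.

k = 2

obs 1: x=-8 → posterior Inverse-Gamma(5, 73/2)
obs 2: x=-7/2 → posterior Inverse-Gamma(11/2, 341/8)
obs 3: x=-1 → posterior Inverse-Gamma(6, 345/8)
obs 4: x=-4 → posterior Inverse-Gamma(13/2, 409/8)
obs 5: x=1 → posterior Inverse-Gamma(7, 413/8)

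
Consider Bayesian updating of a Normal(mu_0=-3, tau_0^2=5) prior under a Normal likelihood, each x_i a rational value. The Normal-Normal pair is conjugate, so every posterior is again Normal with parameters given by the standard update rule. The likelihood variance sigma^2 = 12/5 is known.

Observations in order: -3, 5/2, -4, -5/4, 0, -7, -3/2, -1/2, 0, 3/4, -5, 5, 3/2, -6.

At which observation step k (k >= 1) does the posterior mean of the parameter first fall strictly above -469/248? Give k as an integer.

obs 1: x=-3 → posterior Normal(-3, 60/37)
obs 2: x=5/2 → posterior Normal(-97/124, 30/31)
obs 3: x=-4 → posterior Normal(-99/58, 20/29)
obs 4: x=-5/4 → posterior Normal(-719/448, 15/28)
obs 5: x=0 → posterior Normal(-719/548, 60/137)
obs 6: x=-7 → posterior Normal(-473/216, 10/27)
obs 7: x=-3/2 → posterior Normal(-1569/748, 60/187)
obs 8: x=-1/2 → posterior Normal(-1619/848, 15/53)
obs 9: x=0 → posterior Normal(-1619/948, 20/79)
obs 10: x=3/4 → posterior Normal(-193/131, 30/131)
obs 11: x=-5 → posterior Normal(-73/41, 60/287)
obs 12: x=5 → posterior Normal(-193/156, 5/26)
obs 13: x=3/2 → posterior Normal(-697/674, 60/337)
obs 14: x=-6 → posterior Normal(-997/724, 30/181)

k = 2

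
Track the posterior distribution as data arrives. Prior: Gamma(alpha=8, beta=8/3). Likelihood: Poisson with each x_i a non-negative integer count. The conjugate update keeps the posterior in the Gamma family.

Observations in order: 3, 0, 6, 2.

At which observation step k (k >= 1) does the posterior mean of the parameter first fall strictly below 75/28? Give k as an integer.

obs 1: x=3 → posterior Gamma(11, 11/3)
obs 2: x=0 → posterior Gamma(11, 14/3)
obs 3: x=6 → posterior Gamma(17, 17/3)
obs 4: x=2 → posterior Gamma(19, 20/3)

k = 2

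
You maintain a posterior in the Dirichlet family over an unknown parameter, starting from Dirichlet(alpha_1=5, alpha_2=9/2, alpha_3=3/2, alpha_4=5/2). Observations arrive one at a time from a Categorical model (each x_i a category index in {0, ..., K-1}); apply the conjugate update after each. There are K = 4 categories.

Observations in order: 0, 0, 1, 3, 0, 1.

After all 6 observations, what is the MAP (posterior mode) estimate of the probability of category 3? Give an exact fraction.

5/31

obs 1: x=0 → posterior Dirichlet(6, 9/2, 3/2, 5/2)
obs 2: x=0 → posterior Dirichlet(7, 9/2, 3/2, 5/2)
obs 3: x=1 → posterior Dirichlet(7, 11/2, 3/2, 5/2)
obs 4: x=3 → posterior Dirichlet(7, 11/2, 3/2, 7/2)
obs 5: x=0 → posterior Dirichlet(8, 11/2, 3/2, 7/2)
obs 6: x=1 → posterior Dirichlet(8, 13/2, 3/2, 7/2)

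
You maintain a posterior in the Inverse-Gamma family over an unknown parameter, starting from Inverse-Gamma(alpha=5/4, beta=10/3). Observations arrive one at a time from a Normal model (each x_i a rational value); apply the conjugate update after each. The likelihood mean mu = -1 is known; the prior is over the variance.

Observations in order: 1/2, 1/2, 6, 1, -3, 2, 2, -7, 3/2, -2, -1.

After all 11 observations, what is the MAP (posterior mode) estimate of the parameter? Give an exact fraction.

1553/186

obs 1: x=1/2 → posterior Inverse-Gamma(7/4, 107/24)
obs 2: x=1/2 → posterior Inverse-Gamma(9/4, 67/12)
obs 3: x=6 → posterior Inverse-Gamma(11/4, 361/12)
obs 4: x=1 → posterior Inverse-Gamma(13/4, 385/12)
obs 5: x=-3 → posterior Inverse-Gamma(15/4, 409/12)
obs 6: x=2 → posterior Inverse-Gamma(17/4, 463/12)
obs 7: x=2 → posterior Inverse-Gamma(19/4, 517/12)
obs 8: x=-7 → posterior Inverse-Gamma(21/4, 733/12)
obs 9: x=3/2 → posterior Inverse-Gamma(23/4, 1541/24)
obs 10: x=-2 → posterior Inverse-Gamma(25/4, 1553/24)
obs 11: x=-1 → posterior Inverse-Gamma(27/4, 1553/24)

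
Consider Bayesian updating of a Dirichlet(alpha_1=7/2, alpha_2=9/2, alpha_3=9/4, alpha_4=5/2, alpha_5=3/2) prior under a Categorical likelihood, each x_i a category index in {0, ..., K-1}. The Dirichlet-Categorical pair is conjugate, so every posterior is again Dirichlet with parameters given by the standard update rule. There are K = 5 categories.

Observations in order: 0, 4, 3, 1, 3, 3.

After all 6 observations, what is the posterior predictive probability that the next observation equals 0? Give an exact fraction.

2/9

obs 1: x=0 → posterior Dirichlet(9/2, 9/2, 9/4, 5/2, 3/2)
obs 2: x=4 → posterior Dirichlet(9/2, 9/2, 9/4, 5/2, 5/2)
obs 3: x=3 → posterior Dirichlet(9/2, 9/2, 9/4, 7/2, 5/2)
obs 4: x=1 → posterior Dirichlet(9/2, 11/2, 9/4, 7/2, 5/2)
obs 5: x=3 → posterior Dirichlet(9/2, 11/2, 9/4, 9/2, 5/2)
obs 6: x=3 → posterior Dirichlet(9/2, 11/2, 9/4, 11/2, 5/2)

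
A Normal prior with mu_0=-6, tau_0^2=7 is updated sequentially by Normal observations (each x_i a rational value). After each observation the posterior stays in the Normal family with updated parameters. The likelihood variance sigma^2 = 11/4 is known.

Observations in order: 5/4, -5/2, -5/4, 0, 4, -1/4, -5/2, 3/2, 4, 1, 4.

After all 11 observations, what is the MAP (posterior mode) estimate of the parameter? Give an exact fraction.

193/319

obs 1: x=5/4 → posterior Normal(-31/39, 77/39)
obs 2: x=-5/2 → posterior Normal(-101/67, 77/67)
obs 3: x=-5/4 → posterior Normal(-136/95, 77/95)
obs 4: x=0 → posterior Normal(-136/123, 77/123)
obs 5: x=4 → posterior Normal(-24/151, 77/151)
obs 6: x=-1/4 → posterior Normal(-31/179, 77/179)
obs 7: x=-5/2 → posterior Normal(-101/207, 77/207)
obs 8: x=3/2 → posterior Normal(-59/235, 77/235)
obs 9: x=4 → posterior Normal(53/263, 77/263)
obs 10: x=1 → posterior Normal(27/97, 77/291)
obs 11: x=4 → posterior Normal(193/319, 7/29)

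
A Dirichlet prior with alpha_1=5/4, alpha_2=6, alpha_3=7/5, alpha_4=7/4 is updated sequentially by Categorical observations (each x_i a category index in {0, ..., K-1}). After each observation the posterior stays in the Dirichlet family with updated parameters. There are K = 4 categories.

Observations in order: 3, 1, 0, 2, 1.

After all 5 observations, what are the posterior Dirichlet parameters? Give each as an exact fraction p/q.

alpha_1=9/4, alpha_2=8, alpha_3=12/5, alpha_4=11/4

obs 1: x=3 → posterior Dirichlet(5/4, 6, 7/5, 11/4)
obs 2: x=1 → posterior Dirichlet(5/4, 7, 7/5, 11/4)
obs 3: x=0 → posterior Dirichlet(9/4, 7, 7/5, 11/4)
obs 4: x=2 → posterior Dirichlet(9/4, 7, 12/5, 11/4)
obs 5: x=1 → posterior Dirichlet(9/4, 8, 12/5, 11/4)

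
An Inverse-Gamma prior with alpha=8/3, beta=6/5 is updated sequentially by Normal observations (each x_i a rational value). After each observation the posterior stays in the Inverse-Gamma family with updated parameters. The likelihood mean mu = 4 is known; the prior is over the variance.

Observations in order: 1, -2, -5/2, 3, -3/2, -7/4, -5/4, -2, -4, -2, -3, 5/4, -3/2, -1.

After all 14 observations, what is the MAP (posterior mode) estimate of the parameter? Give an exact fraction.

103041/5120

obs 1: x=1 → posterior Inverse-Gamma(19/6, 57/10)
obs 2: x=-2 → posterior Inverse-Gamma(11/3, 237/10)
obs 3: x=-5/2 → posterior Inverse-Gamma(25/6, 1793/40)
obs 4: x=3 → posterior Inverse-Gamma(14/3, 1813/40)
obs 5: x=-3/2 → posterior Inverse-Gamma(31/6, 1209/20)
obs 6: x=-7/4 → posterior Inverse-Gamma(17/3, 12317/160)
obs 7: x=-5/4 → posterior Inverse-Gamma(37/6, 7261/80)
obs 8: x=-2 → posterior Inverse-Gamma(20/3, 8701/80)
obs 9: x=-4 → posterior Inverse-Gamma(43/6, 11261/80)
obs 10: x=-2 → posterior Inverse-Gamma(23/3, 12701/80)
obs 11: x=-3 → posterior Inverse-Gamma(49/6, 14661/80)
obs 12: x=5/4 → posterior Inverse-Gamma(26/3, 29927/160)
obs 13: x=-3/2 → posterior Inverse-Gamma(55/6, 32347/160)
obs 14: x=-1 → posterior Inverse-Gamma(29/3, 34347/160)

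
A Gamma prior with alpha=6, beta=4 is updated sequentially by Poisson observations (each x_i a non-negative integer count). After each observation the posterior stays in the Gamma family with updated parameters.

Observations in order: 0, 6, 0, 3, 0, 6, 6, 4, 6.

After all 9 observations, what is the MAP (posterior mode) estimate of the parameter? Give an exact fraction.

obs 1: x=0 → posterior Gamma(6, 5)
obs 2: x=6 → posterior Gamma(12, 6)
obs 3: x=0 → posterior Gamma(12, 7)
obs 4: x=3 → posterior Gamma(15, 8)
obs 5: x=0 → posterior Gamma(15, 9)
obs 6: x=6 → posterior Gamma(21, 10)
obs 7: x=6 → posterior Gamma(27, 11)
obs 8: x=4 → posterior Gamma(31, 12)
obs 9: x=6 → posterior Gamma(37, 13)

36/13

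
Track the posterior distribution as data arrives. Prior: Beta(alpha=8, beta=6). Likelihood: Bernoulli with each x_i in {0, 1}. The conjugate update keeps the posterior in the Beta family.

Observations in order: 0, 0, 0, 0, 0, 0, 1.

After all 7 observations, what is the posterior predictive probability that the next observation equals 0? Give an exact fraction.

4/7

obs 1: x=0 → posterior Beta(8, 7)
obs 2: x=0 → posterior Beta(8, 8)
obs 3: x=0 → posterior Beta(8, 9)
obs 4: x=0 → posterior Beta(8, 10)
obs 5: x=0 → posterior Beta(8, 11)
obs 6: x=0 → posterior Beta(8, 12)
obs 7: x=1 → posterior Beta(9, 12)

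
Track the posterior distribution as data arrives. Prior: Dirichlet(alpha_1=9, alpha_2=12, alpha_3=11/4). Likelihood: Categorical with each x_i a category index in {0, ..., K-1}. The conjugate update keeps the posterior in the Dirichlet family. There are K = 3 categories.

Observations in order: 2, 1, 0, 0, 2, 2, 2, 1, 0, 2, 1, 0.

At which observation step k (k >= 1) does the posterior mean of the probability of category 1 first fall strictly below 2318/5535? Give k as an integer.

obs 1: x=2 → posterior Dirichlet(9, 12, 15/4)
obs 2: x=1 → posterior Dirichlet(9, 13, 15/4)
obs 3: x=0 → posterior Dirichlet(10, 13, 15/4)
obs 4: x=0 → posterior Dirichlet(11, 13, 15/4)
obs 5: x=2 → posterior Dirichlet(11, 13, 19/4)
obs 6: x=2 → posterior Dirichlet(11, 13, 23/4)
obs 7: x=2 → posterior Dirichlet(11, 13, 27/4)
obs 8: x=1 → posterior Dirichlet(11, 14, 27/4)
obs 9: x=0 → posterior Dirichlet(12, 14, 27/4)
obs 10: x=2 → posterior Dirichlet(12, 14, 31/4)
obs 11: x=1 → posterior Dirichlet(12, 15, 31/4)
obs 12: x=0 → posterior Dirichlet(13, 15, 31/4)

k = 10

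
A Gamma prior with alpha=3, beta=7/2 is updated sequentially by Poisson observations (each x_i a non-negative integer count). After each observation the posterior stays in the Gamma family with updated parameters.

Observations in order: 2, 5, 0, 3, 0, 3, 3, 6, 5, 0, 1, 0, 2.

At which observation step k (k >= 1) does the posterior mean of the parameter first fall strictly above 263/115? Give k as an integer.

obs 1: x=2 → posterior Gamma(5, 9/2)
obs 2: x=5 → posterior Gamma(10, 11/2)
obs 3: x=0 → posterior Gamma(10, 13/2)
obs 4: x=3 → posterior Gamma(13, 15/2)
obs 5: x=0 → posterior Gamma(13, 17/2)
obs 6: x=3 → posterior Gamma(16, 19/2)
obs 7: x=3 → posterior Gamma(19, 21/2)
obs 8: x=6 → posterior Gamma(25, 23/2)
obs 9: x=5 → posterior Gamma(30, 25/2)
obs 10: x=0 → posterior Gamma(30, 27/2)
obs 11: x=1 → posterior Gamma(31, 29/2)
obs 12: x=0 → posterior Gamma(31, 31/2)
obs 13: x=2 → posterior Gamma(33, 33/2)

k = 9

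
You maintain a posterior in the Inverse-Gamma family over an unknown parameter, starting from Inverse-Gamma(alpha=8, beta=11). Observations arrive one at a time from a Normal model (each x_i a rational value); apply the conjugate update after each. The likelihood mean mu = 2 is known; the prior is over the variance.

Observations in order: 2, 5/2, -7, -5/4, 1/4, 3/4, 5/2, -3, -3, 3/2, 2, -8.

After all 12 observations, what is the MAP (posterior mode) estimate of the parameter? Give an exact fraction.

obs 1: x=2 → posterior Inverse-Gamma(17/2, 11)
obs 2: x=5/2 → posterior Inverse-Gamma(9, 89/8)
obs 3: x=-7 → posterior Inverse-Gamma(19/2, 413/8)
obs 4: x=-5/4 → posterior Inverse-Gamma(10, 1821/32)
obs 5: x=1/4 → posterior Inverse-Gamma(21/2, 935/16)
obs 6: x=3/4 → posterior Inverse-Gamma(11, 1895/32)
obs 7: x=5/2 → posterior Inverse-Gamma(23/2, 1899/32)
obs 8: x=-3 → posterior Inverse-Gamma(12, 2299/32)
obs 9: x=-3 → posterior Inverse-Gamma(25/2, 2699/32)
obs 10: x=3/2 → posterior Inverse-Gamma(13, 2703/32)
obs 11: x=2 → posterior Inverse-Gamma(27/2, 2703/32)
obs 12: x=-8 → posterior Inverse-Gamma(14, 4303/32)

4303/480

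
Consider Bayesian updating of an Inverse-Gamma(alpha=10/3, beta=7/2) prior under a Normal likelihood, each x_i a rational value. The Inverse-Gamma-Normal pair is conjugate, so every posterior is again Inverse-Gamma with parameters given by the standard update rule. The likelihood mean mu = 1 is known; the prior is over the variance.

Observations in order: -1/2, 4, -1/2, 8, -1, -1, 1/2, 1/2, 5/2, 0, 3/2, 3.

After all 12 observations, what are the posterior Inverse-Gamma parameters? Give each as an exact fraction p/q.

alpha=28/3, beta=171/4

obs 1: x=-1/2 → posterior Inverse-Gamma(23/6, 37/8)
obs 2: x=4 → posterior Inverse-Gamma(13/3, 73/8)
obs 3: x=-1/2 → posterior Inverse-Gamma(29/6, 41/4)
obs 4: x=8 → posterior Inverse-Gamma(16/3, 139/4)
obs 5: x=-1 → posterior Inverse-Gamma(35/6, 147/4)
obs 6: x=-1 → posterior Inverse-Gamma(19/3, 155/4)
obs 7: x=1/2 → posterior Inverse-Gamma(41/6, 311/8)
obs 8: x=1/2 → posterior Inverse-Gamma(22/3, 39)
obs 9: x=5/2 → posterior Inverse-Gamma(47/6, 321/8)
obs 10: x=0 → posterior Inverse-Gamma(25/3, 325/8)
obs 11: x=3/2 → posterior Inverse-Gamma(53/6, 163/4)
obs 12: x=3 → posterior Inverse-Gamma(28/3, 171/4)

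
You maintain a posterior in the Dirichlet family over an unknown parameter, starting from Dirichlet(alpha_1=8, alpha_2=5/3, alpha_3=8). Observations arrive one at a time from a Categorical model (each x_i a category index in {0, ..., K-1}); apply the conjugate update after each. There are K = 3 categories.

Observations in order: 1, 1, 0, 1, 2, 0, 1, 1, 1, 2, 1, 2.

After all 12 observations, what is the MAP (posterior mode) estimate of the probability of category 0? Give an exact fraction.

27/80

obs 1: x=1 → posterior Dirichlet(8, 8/3, 8)
obs 2: x=1 → posterior Dirichlet(8, 11/3, 8)
obs 3: x=0 → posterior Dirichlet(9, 11/3, 8)
obs 4: x=1 → posterior Dirichlet(9, 14/3, 8)
obs 5: x=2 → posterior Dirichlet(9, 14/3, 9)
obs 6: x=0 → posterior Dirichlet(10, 14/3, 9)
obs 7: x=1 → posterior Dirichlet(10, 17/3, 9)
obs 8: x=1 → posterior Dirichlet(10, 20/3, 9)
obs 9: x=1 → posterior Dirichlet(10, 23/3, 9)
obs 10: x=2 → posterior Dirichlet(10, 23/3, 10)
obs 11: x=1 → posterior Dirichlet(10, 26/3, 10)
obs 12: x=2 → posterior Dirichlet(10, 26/3, 11)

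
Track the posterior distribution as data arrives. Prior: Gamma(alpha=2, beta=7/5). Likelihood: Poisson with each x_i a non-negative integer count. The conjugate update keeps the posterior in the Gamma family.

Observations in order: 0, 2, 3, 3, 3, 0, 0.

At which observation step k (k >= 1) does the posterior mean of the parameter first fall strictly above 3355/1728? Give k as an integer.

obs 1: x=0 → posterior Gamma(2, 12/5)
obs 2: x=2 → posterior Gamma(4, 17/5)
obs 3: x=3 → posterior Gamma(7, 22/5)
obs 4: x=3 → posterior Gamma(10, 27/5)
obs 5: x=3 → posterior Gamma(13, 32/5)
obs 6: x=0 → posterior Gamma(13, 37/5)
obs 7: x=0 → posterior Gamma(13, 42/5)

k = 5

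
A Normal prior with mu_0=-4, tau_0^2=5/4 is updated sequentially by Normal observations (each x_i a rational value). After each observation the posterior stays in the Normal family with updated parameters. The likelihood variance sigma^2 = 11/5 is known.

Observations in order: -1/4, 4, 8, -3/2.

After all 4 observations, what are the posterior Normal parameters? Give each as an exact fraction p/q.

mu_0=107/192, tau_0^2=55/144

obs 1: x=-1/4 → posterior Normal(-243/92, 55/69)
obs 2: x=4 → posterior Normal(-7/8, 55/94)
obs 3: x=8 → posterior Normal(471/476, 55/119)
obs 4: x=-3/2 → posterior Normal(107/192, 55/144)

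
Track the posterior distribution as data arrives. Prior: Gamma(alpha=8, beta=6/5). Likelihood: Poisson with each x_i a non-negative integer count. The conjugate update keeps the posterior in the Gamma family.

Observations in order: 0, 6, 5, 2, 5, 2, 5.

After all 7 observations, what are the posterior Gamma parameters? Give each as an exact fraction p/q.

alpha=33, beta=41/5

obs 1: x=0 → posterior Gamma(8, 11/5)
obs 2: x=6 → posterior Gamma(14, 16/5)
obs 3: x=5 → posterior Gamma(19, 21/5)
obs 4: x=2 → posterior Gamma(21, 26/5)
obs 5: x=5 → posterior Gamma(26, 31/5)
obs 6: x=2 → posterior Gamma(28, 36/5)
obs 7: x=5 → posterior Gamma(33, 41/5)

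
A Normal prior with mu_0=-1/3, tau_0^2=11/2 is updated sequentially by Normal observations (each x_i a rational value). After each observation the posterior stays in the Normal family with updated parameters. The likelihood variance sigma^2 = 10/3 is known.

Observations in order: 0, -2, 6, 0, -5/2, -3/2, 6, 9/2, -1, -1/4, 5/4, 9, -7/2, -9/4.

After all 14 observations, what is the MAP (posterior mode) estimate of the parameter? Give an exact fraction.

5365/5784

obs 1: x=0 → posterior Normal(-20/159, 110/53)
obs 2: x=-2 → posterior Normal(-109/129, 55/43)
obs 3: x=6 → posterior Normal(376/357, 110/119)
obs 4: x=0 → posterior Normal(47/57, 55/76)
obs 5: x=-5/2 → posterior Normal(257/1110, 22/37)
obs 6: x=-3/2 → posterior Normal(-10/327, 55/109)
obs 7: x=6 → posterior Normal(574/753, 110/251)
obs 8: x=9/2 → posterior Normal(2039/1704, 55/142)
obs 9: x=-1 → posterior Normal(1841/1902, 110/317)
obs 10: x=-1/4 → posterior Normal(3583/4200, 11/35)
obs 11: x=5/4 → posterior Normal(2039/2298, 110/383)
obs 12: x=9 → posterior Normal(3821/2496, 55/208)
obs 13: x=-7/2 → posterior Normal(1564/1347, 110/449)
obs 14: x=-9/4 → posterior Normal(5365/5784, 55/241)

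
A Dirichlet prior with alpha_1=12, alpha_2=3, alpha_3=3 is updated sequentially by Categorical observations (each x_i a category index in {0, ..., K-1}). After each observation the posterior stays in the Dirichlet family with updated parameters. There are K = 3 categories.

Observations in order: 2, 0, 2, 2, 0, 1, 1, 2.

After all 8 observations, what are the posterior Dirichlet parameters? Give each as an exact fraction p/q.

alpha_1=14, alpha_2=5, alpha_3=7

obs 1: x=2 → posterior Dirichlet(12, 3, 4)
obs 2: x=0 → posterior Dirichlet(13, 3, 4)
obs 3: x=2 → posterior Dirichlet(13, 3, 5)
obs 4: x=2 → posterior Dirichlet(13, 3, 6)
obs 5: x=0 → posterior Dirichlet(14, 3, 6)
obs 6: x=1 → posterior Dirichlet(14, 4, 6)
obs 7: x=1 → posterior Dirichlet(14, 5, 6)
obs 8: x=2 → posterior Dirichlet(14, 5, 7)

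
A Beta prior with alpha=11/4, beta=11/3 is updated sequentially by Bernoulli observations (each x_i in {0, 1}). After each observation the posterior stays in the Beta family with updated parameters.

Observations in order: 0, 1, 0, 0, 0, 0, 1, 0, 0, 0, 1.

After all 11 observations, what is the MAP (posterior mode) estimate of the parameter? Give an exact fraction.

obs 1: x=0 → posterior Beta(11/4, 14/3)
obs 2: x=1 → posterior Beta(15/4, 14/3)
obs 3: x=0 → posterior Beta(15/4, 17/3)
obs 4: x=0 → posterior Beta(15/4, 20/3)
obs 5: x=0 → posterior Beta(15/4, 23/3)
obs 6: x=0 → posterior Beta(15/4, 26/3)
obs 7: x=1 → posterior Beta(19/4, 26/3)
obs 8: x=0 → posterior Beta(19/4, 29/3)
obs 9: x=0 → posterior Beta(19/4, 32/3)
obs 10: x=0 → posterior Beta(19/4, 35/3)
obs 11: x=1 → posterior Beta(23/4, 35/3)

57/185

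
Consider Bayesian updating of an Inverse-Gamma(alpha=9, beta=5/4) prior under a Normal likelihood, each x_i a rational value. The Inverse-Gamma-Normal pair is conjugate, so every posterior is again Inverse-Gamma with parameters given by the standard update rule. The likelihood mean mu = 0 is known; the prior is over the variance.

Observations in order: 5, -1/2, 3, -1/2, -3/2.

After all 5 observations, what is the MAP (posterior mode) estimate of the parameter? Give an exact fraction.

obs 1: x=5 → posterior Inverse-Gamma(19/2, 55/4)
obs 2: x=-1/2 → posterior Inverse-Gamma(10, 111/8)
obs 3: x=3 → posterior Inverse-Gamma(21/2, 147/8)
obs 4: x=-1/2 → posterior Inverse-Gamma(11, 37/2)
obs 5: x=-3/2 → posterior Inverse-Gamma(23/2, 157/8)

157/100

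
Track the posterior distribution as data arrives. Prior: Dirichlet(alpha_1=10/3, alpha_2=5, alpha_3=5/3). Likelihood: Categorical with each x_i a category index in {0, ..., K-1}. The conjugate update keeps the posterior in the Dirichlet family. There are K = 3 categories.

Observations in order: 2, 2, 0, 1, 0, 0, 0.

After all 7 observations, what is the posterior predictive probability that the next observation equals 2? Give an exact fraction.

obs 1: x=2 → posterior Dirichlet(10/3, 5, 8/3)
obs 2: x=2 → posterior Dirichlet(10/3, 5, 11/3)
obs 3: x=0 → posterior Dirichlet(13/3, 5, 11/3)
obs 4: x=1 → posterior Dirichlet(13/3, 6, 11/3)
obs 5: x=0 → posterior Dirichlet(16/3, 6, 11/3)
obs 6: x=0 → posterior Dirichlet(19/3, 6, 11/3)
obs 7: x=0 → posterior Dirichlet(22/3, 6, 11/3)

11/51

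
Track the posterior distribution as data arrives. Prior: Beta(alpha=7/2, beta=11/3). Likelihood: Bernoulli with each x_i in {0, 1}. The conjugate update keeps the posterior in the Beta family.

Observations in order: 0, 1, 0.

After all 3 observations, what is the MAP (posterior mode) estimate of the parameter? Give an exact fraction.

obs 1: x=0 → posterior Beta(7/2, 14/3)
obs 2: x=1 → posterior Beta(9/2, 14/3)
obs 3: x=0 → posterior Beta(9/2, 17/3)

3/7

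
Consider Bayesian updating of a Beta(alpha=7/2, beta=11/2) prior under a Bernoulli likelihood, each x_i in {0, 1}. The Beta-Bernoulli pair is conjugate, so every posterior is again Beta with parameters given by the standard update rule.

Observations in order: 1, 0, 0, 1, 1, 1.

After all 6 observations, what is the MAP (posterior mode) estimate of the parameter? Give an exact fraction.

1/2

obs 1: x=1 → posterior Beta(9/2, 11/2)
obs 2: x=0 → posterior Beta(9/2, 13/2)
obs 3: x=0 → posterior Beta(9/2, 15/2)
obs 4: x=1 → posterior Beta(11/2, 15/2)
obs 5: x=1 → posterior Beta(13/2, 15/2)
obs 6: x=1 → posterior Beta(15/2, 15/2)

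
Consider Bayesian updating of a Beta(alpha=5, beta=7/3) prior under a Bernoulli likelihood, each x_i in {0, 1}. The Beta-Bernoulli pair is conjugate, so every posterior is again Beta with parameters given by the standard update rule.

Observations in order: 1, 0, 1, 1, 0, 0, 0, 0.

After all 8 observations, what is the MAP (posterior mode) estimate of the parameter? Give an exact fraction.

21/40

obs 1: x=1 → posterior Beta(6, 7/3)
obs 2: x=0 → posterior Beta(6, 10/3)
obs 3: x=1 → posterior Beta(7, 10/3)
obs 4: x=1 → posterior Beta(8, 10/3)
obs 5: x=0 → posterior Beta(8, 13/3)
obs 6: x=0 → posterior Beta(8, 16/3)
obs 7: x=0 → posterior Beta(8, 19/3)
obs 8: x=0 → posterior Beta(8, 22/3)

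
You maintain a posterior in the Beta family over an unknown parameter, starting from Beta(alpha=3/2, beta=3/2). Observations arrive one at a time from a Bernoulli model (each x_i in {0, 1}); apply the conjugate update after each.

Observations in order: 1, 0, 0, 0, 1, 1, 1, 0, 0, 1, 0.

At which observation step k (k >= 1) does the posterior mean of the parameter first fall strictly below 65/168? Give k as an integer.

obs 1: x=1 → posterior Beta(5/2, 3/2)
obs 2: x=0 → posterior Beta(5/2, 5/2)
obs 3: x=0 → posterior Beta(5/2, 7/2)
obs 4: x=0 → posterior Beta(5/2, 9/2)
obs 5: x=1 → posterior Beta(7/2, 9/2)
obs 6: x=1 → posterior Beta(9/2, 9/2)
obs 7: x=1 → posterior Beta(11/2, 9/2)
obs 8: x=0 → posterior Beta(11/2, 11/2)
obs 9: x=0 → posterior Beta(11/2, 13/2)
obs 10: x=1 → posterior Beta(13/2, 13/2)
obs 11: x=0 → posterior Beta(13/2, 15/2)

k = 4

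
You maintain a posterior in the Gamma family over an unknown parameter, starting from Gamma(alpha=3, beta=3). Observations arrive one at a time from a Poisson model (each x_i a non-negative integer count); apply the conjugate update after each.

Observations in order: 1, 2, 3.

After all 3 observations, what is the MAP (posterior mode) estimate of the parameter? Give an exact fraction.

obs 1: x=1 → posterior Gamma(4, 4)
obs 2: x=2 → posterior Gamma(6, 5)
obs 3: x=3 → posterior Gamma(9, 6)

4/3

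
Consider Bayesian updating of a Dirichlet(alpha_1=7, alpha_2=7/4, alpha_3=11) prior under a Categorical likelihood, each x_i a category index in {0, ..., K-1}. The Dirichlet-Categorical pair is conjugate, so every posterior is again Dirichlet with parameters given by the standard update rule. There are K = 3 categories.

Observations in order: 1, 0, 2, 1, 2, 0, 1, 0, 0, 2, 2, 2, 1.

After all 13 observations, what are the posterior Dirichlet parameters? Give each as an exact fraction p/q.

obs 1: x=1 → posterior Dirichlet(7, 11/4, 11)
obs 2: x=0 → posterior Dirichlet(8, 11/4, 11)
obs 3: x=2 → posterior Dirichlet(8, 11/4, 12)
obs 4: x=1 → posterior Dirichlet(8, 15/4, 12)
obs 5: x=2 → posterior Dirichlet(8, 15/4, 13)
obs 6: x=0 → posterior Dirichlet(9, 15/4, 13)
obs 7: x=1 → posterior Dirichlet(9, 19/4, 13)
obs 8: x=0 → posterior Dirichlet(10, 19/4, 13)
obs 9: x=0 → posterior Dirichlet(11, 19/4, 13)
obs 10: x=2 → posterior Dirichlet(11, 19/4, 14)
obs 11: x=2 → posterior Dirichlet(11, 19/4, 15)
obs 12: x=2 → posterior Dirichlet(11, 19/4, 16)
obs 13: x=1 → posterior Dirichlet(11, 23/4, 16)

alpha_1=11, alpha_2=23/4, alpha_3=16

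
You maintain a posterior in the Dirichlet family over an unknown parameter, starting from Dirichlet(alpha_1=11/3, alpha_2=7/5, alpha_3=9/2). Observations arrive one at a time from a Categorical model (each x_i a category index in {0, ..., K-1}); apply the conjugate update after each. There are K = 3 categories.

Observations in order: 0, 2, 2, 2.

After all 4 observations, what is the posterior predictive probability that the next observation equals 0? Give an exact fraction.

140/407

obs 1: x=0 → posterior Dirichlet(14/3, 7/5, 9/2)
obs 2: x=2 → posterior Dirichlet(14/3, 7/5, 11/2)
obs 3: x=2 → posterior Dirichlet(14/3, 7/5, 13/2)
obs 4: x=2 → posterior Dirichlet(14/3, 7/5, 15/2)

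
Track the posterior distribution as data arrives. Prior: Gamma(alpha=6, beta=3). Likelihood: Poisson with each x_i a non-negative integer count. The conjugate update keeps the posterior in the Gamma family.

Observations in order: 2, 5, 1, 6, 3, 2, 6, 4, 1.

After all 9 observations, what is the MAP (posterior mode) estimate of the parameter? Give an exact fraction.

35/12

obs 1: x=2 → posterior Gamma(8, 4)
obs 2: x=5 → posterior Gamma(13, 5)
obs 3: x=1 → posterior Gamma(14, 6)
obs 4: x=6 → posterior Gamma(20, 7)
obs 5: x=3 → posterior Gamma(23, 8)
obs 6: x=2 → posterior Gamma(25, 9)
obs 7: x=6 → posterior Gamma(31, 10)
obs 8: x=4 → posterior Gamma(35, 11)
obs 9: x=1 → posterior Gamma(36, 12)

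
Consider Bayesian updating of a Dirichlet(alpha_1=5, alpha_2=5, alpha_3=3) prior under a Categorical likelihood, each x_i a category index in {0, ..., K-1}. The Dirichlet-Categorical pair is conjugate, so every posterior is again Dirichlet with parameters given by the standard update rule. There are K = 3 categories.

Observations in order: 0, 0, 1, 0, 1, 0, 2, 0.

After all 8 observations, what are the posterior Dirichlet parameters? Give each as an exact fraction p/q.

obs 1: x=0 → posterior Dirichlet(6, 5, 3)
obs 2: x=0 → posterior Dirichlet(7, 5, 3)
obs 3: x=1 → posterior Dirichlet(7, 6, 3)
obs 4: x=0 → posterior Dirichlet(8, 6, 3)
obs 5: x=1 → posterior Dirichlet(8, 7, 3)
obs 6: x=0 → posterior Dirichlet(9, 7, 3)
obs 7: x=2 → posterior Dirichlet(9, 7, 4)
obs 8: x=0 → posterior Dirichlet(10, 7, 4)

alpha_1=10, alpha_2=7, alpha_3=4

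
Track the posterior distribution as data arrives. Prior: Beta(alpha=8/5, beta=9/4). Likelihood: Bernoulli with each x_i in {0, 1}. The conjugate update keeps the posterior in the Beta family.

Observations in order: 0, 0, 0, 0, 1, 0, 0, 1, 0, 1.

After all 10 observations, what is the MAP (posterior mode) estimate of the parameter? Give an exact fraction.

obs 1: x=0 → posterior Beta(8/5, 13/4)
obs 2: x=0 → posterior Beta(8/5, 17/4)
obs 3: x=0 → posterior Beta(8/5, 21/4)
obs 4: x=0 → posterior Beta(8/5, 25/4)
obs 5: x=1 → posterior Beta(13/5, 25/4)
obs 6: x=0 → posterior Beta(13/5, 29/4)
obs 7: x=0 → posterior Beta(13/5, 33/4)
obs 8: x=1 → posterior Beta(18/5, 33/4)
obs 9: x=0 → posterior Beta(18/5, 37/4)
obs 10: x=1 → posterior Beta(23/5, 37/4)

24/79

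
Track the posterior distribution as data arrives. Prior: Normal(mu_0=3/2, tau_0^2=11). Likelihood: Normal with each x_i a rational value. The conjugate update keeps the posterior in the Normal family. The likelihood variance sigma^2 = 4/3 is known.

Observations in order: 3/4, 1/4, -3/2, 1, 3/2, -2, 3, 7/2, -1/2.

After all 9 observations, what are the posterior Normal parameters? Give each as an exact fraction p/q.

obs 1: x=3/4 → posterior Normal(123/148, 44/37)
obs 2: x=1/4 → posterior Normal(39/70, 22/35)
obs 3: x=-3/2 → posterior Normal(-21/206, 44/103)
obs 4: x=1 → posterior Normal(45/272, 11/34)
obs 5: x=3/2 → posterior Normal(72/169, 44/169)
obs 6: x=-2 → posterior Normal(3/101, 22/101)
obs 7: x=3 → posterior Normal(21/47, 44/235)
obs 8: x=7/2 → posterior Normal(441/536, 11/67)
obs 9: x=-1/2 → posterior Normal(204/301, 44/301)

mu_0=204/301, tau_0^2=44/301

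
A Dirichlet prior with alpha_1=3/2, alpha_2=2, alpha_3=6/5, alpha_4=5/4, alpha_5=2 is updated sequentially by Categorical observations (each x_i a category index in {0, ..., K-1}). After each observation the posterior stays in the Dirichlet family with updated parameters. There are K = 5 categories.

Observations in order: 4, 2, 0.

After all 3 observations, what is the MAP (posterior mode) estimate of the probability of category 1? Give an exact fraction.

20/119

obs 1: x=4 → posterior Dirichlet(3/2, 2, 6/5, 5/4, 3)
obs 2: x=2 → posterior Dirichlet(3/2, 2, 11/5, 5/4, 3)
obs 3: x=0 → posterior Dirichlet(5/2, 2, 11/5, 5/4, 3)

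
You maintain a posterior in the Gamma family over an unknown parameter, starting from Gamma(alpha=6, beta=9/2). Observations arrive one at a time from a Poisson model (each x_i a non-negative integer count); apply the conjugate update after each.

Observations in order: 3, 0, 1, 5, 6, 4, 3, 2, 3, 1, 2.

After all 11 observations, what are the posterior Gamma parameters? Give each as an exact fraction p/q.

alpha=36, beta=31/2

obs 1: x=3 → posterior Gamma(9, 11/2)
obs 2: x=0 → posterior Gamma(9, 13/2)
obs 3: x=1 → posterior Gamma(10, 15/2)
obs 4: x=5 → posterior Gamma(15, 17/2)
obs 5: x=6 → posterior Gamma(21, 19/2)
obs 6: x=4 → posterior Gamma(25, 21/2)
obs 7: x=3 → posterior Gamma(28, 23/2)
obs 8: x=2 → posterior Gamma(30, 25/2)
obs 9: x=3 → posterior Gamma(33, 27/2)
obs 10: x=1 → posterior Gamma(34, 29/2)
obs 11: x=2 → posterior Gamma(36, 31/2)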